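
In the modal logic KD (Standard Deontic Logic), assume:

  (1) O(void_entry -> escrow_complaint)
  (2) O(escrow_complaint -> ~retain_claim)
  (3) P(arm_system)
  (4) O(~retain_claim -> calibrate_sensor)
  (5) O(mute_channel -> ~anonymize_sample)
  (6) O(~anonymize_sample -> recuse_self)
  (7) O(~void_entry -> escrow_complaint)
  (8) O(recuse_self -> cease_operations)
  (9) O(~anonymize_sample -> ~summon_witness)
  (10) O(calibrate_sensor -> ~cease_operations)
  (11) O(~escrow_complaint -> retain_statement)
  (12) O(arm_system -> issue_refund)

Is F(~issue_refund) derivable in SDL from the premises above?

Premise 12 is O(arm_system -> issue_refund), but O(arm_system) is not derivable from the premises (the permission P(arm_system) asserts only ~O(~arm_system), not O(arm_system)), so it does not yield O(issue_refund).
No other premise forces O(issue_refund). An ideal world satisfying every premise can still have ~issue_refund true, so F(~issue_refund) is not derivable.

No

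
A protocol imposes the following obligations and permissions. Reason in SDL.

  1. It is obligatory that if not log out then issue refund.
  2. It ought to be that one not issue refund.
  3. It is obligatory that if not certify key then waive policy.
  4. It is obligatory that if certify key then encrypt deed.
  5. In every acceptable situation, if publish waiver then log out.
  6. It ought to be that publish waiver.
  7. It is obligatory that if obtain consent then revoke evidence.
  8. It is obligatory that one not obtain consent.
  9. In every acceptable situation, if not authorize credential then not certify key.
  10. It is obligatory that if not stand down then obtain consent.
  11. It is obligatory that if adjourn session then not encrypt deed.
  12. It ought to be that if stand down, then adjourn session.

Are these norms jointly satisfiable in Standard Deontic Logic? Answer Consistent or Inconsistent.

Consistent

Premise 1 is O(¬log_out → issue_refund), but O(¬log_out) is not derivable from the premises, so it does not yield O(issue_refund).
So O(issue_refund) is not derivable, and the apparent clash with O(¬issue_refund) does not arise.
A world satisfying every obligation exists (e.g. adjourn_session=true, authorize_credential=false, certify_key=false, encrypt_deed=false, issue_refund=false, log_out=true, obtain_consent=false, publish_waiver=true, revoke_evidence=false, stand_down=true, waive_policy=true); no atom is both obligatory and forbidden, so the set is consistent.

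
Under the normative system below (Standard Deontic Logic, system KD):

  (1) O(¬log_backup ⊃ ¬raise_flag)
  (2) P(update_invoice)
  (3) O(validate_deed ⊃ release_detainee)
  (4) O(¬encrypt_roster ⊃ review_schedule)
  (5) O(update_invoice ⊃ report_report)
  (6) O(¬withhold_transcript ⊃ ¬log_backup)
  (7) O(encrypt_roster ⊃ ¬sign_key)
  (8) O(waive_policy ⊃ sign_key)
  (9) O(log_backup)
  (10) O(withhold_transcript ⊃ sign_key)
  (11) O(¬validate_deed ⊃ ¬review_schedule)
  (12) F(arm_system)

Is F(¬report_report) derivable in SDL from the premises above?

Premise 5 is O(update_invoice ⊃ report_report), but O(update_invoice) is not derivable from the premises (the permission P(update_invoice) asserts only ¬O(¬update_invoice), not O(update_invoice)), so it does not yield O(report_report).
No other premise forces O(report_report). An ideal world satisfying every premise can still have ¬report_report true, so F(¬report_report) is not derivable.

No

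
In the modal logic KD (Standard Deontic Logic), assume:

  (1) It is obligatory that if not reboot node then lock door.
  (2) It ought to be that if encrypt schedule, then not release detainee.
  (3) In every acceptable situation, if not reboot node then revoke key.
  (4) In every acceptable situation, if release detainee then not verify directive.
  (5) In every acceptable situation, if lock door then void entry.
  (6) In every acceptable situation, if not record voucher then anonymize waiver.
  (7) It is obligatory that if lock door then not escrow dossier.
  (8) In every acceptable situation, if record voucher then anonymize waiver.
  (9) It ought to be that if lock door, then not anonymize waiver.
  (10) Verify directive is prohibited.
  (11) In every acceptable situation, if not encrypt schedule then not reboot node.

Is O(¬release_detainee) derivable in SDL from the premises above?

Yes

By case analysis on ¬record_voucher: premise 6 gives O(¬record_voucher → anonymize_waiver) and premise 8 gives O(record_voucher → anonymize_waiver), so O(anonymize_waiver) either way.
Premise 9 is O(lock_door → ¬anonymize_waiver); contrapositively O(anonymize_waiver → ¬lock_door). Since O(anonymize_waiver) holds, K gives O(¬lock_door).
The contrapositive of premise 1 (O(¬reboot_node → lock_door)) is O(¬lock_door → reboot_node), and O(¬lock_door) is already established, so O(reboot_node).
Premise 11 is O(¬encrypt_schedule → ¬reboot_node); contrapositively O(reboot_node → encrypt_schedule). Since O(reboot_node) holds, K gives O(encrypt_schedule).
Premise 2 is O(encrypt_schedule → ¬release_detainee); since O(encrypt_schedule), deontic closure gives O(¬release_detainee).
Premises 3, 4, 5, 7, 10 do not contribute to this derivation.
So O(¬release_detainee) follows.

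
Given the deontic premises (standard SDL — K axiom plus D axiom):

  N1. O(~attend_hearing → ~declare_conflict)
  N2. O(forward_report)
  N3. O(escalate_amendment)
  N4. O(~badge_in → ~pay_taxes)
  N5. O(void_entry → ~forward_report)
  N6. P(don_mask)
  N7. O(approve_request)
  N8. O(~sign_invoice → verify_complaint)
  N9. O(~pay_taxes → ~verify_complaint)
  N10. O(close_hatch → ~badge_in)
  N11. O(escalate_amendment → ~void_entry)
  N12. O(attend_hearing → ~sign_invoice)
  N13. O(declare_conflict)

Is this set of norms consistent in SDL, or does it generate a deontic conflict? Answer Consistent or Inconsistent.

Premise 5 is O(void_entry → ~forward_report), but O(void_entry) is not derivable from the premises, so it does not yield O(~forward_report).
So O(~forward_report) is not derivable, and the apparent clash with O(forward_report) does not arise.
A world satisfying every obligation exists (e.g. approve_request=true, attend_hearing=true, badge_in=true, close_hatch=false, declare_conflict=true, don_mask=false, escalate_amendment=true, forward_report=true, pay_taxes=true, sign_invoice=false, verify_complaint=true, void_entry=false); no atom is both obligatory and forbidden, so the set is consistent.

Consistent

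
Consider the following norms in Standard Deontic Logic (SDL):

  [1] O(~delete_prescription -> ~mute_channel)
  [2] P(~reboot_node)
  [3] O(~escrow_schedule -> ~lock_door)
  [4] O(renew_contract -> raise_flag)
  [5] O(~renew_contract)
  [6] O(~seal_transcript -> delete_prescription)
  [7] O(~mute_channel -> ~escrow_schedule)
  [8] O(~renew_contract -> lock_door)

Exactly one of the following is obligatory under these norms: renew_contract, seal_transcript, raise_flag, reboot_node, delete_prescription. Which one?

Premise 5 states O(~renew_contract) outright.
From O(~renew_contract) and premise 8, O(~renew_contract -> lock_door), we obtain O(lock_door).
The contrapositive of premise 3 (O(~escrow_schedule -> ~lock_door)) is O(lock_door -> escrow_schedule), and O(lock_door) is already established, so O(escrow_schedule).
Premise 7 is O(~mute_channel -> ~escrow_schedule); contrapositively O(escrow_schedule -> mute_channel). Since O(escrow_schedule) holds, K gives O(mute_channel).
Premise 1, O(~delete_prescription -> ~mute_channel), contraposes to O(mute_channel -> delete_prescription); with O(mute_channel) we get O(delete_prescription).
So O(delete_prescription) holds — delete_prescription is obligatory. None of the other listed options is made obligatory by any chain of premises.

delete_prescription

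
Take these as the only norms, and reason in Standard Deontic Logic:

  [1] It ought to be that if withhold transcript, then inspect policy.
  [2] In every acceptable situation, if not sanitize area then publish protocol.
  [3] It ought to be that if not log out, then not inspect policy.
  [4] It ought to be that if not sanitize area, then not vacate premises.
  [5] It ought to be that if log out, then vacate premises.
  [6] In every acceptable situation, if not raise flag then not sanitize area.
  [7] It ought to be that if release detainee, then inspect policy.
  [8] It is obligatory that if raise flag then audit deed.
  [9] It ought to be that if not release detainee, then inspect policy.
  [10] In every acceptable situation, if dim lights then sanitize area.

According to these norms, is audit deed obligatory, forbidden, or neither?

Premises 7 and 9 are O(release_detainee → inspect_policy) and O(¬release_detainee → inspect_policy); every ideal world satisfies release_detainee or ¬release_detainee, so in either case inspect_policy holds — hence O(inspect_policy).
The contrapositive of premise 3 (O(¬log_out → ¬inspect_policy)) is O(inspect_policy → log_out), and O(inspect_policy) is already established, so O(log_out).
Premise 5 is O(log_out → vacate_premises); since O(log_out), deontic closure gives O(vacate_premises).
Premise 4, O(¬sanitize_area → ¬vacate_premises), contraposes to O(vacate_premises → sanitize_area); with O(vacate_premises) we get O(sanitize_area).
Premise 6 is O(¬raise_flag → ¬sanitize_area); contrapositively O(sanitize_area → raise_flag). Since O(sanitize_area) holds, K gives O(raise_flag).
Applying K to premise 8 (O(raise_flag → audit_deed)) and O(raise_flag) yields O(audit_deed).
Premises 1, 2, 10 do not contribute to this derivation.
Hence audit_deed is obligatory.

Obligatory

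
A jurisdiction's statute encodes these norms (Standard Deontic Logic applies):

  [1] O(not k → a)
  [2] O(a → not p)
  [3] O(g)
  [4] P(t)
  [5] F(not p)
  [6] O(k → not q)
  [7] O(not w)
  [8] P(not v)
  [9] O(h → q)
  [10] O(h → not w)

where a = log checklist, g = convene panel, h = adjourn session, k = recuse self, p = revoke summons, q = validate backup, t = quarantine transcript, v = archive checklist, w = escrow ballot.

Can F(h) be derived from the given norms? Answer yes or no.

Yes

Premise 5 is F(not p), i.e. O(p).
The contrapositive of premise 2 (O(a → not p)) is O(p → not a), and O(p) is already established, so O(not a).
Premise 1 is O(not k → a); contrapositively O(not a → k). Since O(not a) holds, K gives O(k).
Applying K to premise 6 (O(k → not q)) and O(k) yields O(not q).
Premise 9 is O(h → q); contrapositively O(not q → not h). Since O(not q) holds, K gives O(not h).
Premises 3, 4, 7, 8, 10 do not contribute to this derivation.
So O(not h) holds, i.e. F(h). The claim follows.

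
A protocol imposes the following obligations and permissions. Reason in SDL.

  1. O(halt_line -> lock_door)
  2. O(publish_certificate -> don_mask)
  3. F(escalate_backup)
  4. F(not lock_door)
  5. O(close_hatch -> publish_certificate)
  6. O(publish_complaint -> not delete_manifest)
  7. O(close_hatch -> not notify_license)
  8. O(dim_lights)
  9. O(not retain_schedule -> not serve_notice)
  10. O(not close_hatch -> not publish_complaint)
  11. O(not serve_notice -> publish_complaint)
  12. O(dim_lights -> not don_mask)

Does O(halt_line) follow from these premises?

Premise 1 is O(halt_line -> lock_door); even if O(lock_door) held, inferring O(halt_line) would be affirming the consequent — invalid.
No other premise forces O(halt_line). An ideal world satisfying every premise can still have halt_line false, so O(halt_line) is not derivable.

No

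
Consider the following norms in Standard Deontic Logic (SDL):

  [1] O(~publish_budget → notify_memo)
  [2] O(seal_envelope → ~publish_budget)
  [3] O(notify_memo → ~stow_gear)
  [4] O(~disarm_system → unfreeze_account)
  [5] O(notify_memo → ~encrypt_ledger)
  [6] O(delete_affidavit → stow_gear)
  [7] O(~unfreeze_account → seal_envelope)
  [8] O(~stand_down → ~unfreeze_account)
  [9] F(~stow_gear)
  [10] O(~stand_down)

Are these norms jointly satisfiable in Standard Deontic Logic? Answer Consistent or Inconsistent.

Inconsistent

F(~stow_gear) at premise 9 means O(stow_gear).
Premise 3 is O(notify_memo → ~stow_gear); contrapositively O(stow_gear → ~notify_memo). Since O(stow_gear) holds, K gives O(~notify_memo).
The contrapositive of premise 1 (O(~publish_budget → notify_memo)) is O(~notify_memo → publish_budget), and O(~notify_memo) is already established, so O(publish_budget).
The contrapositive of premise 2 (O(seal_envelope → ~publish_budget)) is O(publish_budget → ~seal_envelope), and O(publish_budget) is already established, so O(~seal_envelope).
The contrapositive of premise 7 (O(~unfreeze_account → seal_envelope)) is O(~seal_envelope → unfreeze_account), and O(~seal_envelope) is already established, so O(unfreeze_account).
Premise 8, O(~stand_down → ~unfreeze_account), contraposes to O(unfreeze_account → stand_down); with O(unfreeze_account) we get O(stand_down).
But premise 10 directly asserts O(~stand_down).
We now have both O(stand_down) and O(~stand_down) — stand_down is simultaneously obligatory and forbidden, violating the D-axiom.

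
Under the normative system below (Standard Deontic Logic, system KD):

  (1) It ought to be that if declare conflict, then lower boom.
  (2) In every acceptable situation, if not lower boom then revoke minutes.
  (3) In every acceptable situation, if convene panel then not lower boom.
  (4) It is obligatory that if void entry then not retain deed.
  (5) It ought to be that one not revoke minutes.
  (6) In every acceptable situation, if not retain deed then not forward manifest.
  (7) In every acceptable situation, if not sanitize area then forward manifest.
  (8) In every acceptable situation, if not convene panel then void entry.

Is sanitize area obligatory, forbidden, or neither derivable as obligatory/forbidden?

From premise 5 we have O(¬revoke_minutes).
Premise 2, O(¬lower_boom → revoke_minutes), contraposes to O(¬revoke_minutes → lower_boom); with O(¬revoke_minutes) we get O(lower_boom).
Premise 3, O(convene_panel → ¬lower_boom), contraposes to O(lower_boom → ¬convene_panel); with O(lower_boom) we get O(¬convene_panel).
From O(¬convene_panel) and premise 8, O(¬convene_panel → void_entry), we obtain O(void_entry).
Applying K to premise 4 (O(void_entry → ¬retain_deed)) and O(void_entry) yields O(¬retain_deed).
With premise 6, O(¬retain_deed → ¬forward_manifest), the K-axiom yields O(¬forward_manifest).
Premise 7, O(¬sanitize_area → forward_manifest), contraposes to O(¬forward_manifest → sanitize_area); with O(¬forward_manifest) we get O(sanitize_area).
Premise 1 does not contribute to this derivation.
Hence sanitize_area is obligatory.

Obligatory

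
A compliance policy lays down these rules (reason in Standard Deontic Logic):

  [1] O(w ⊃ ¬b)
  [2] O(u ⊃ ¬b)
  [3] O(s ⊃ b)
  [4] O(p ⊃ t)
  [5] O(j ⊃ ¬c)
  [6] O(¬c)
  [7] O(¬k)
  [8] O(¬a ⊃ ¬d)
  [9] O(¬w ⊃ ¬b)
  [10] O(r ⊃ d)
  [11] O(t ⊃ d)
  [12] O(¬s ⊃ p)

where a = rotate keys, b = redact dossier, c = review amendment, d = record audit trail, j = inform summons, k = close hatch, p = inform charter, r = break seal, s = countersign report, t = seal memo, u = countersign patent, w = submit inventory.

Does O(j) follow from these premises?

No

Premise 5 is O(j ⊃ ¬c); even if O(¬c) held, inferring O(j) would be affirming the consequent — invalid.
No other premise forces O(j). An ideal world satisfying every premise can still have j false, so O(j) is not derivable.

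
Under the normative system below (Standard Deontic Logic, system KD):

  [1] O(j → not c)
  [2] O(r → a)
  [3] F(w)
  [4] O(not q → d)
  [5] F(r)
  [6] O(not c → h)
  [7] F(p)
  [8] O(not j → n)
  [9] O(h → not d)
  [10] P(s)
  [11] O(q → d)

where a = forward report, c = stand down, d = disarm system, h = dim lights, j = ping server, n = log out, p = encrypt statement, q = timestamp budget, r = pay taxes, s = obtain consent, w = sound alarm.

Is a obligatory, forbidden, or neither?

Premise 2 is O(r → a), but O(r) is not derivable from the premises, so it does not yield O(a).
No premise or chain of K-axiom applications forces O(a), and none forces O(not a). So a is neither obligatory nor forbidden under these norms.

Neither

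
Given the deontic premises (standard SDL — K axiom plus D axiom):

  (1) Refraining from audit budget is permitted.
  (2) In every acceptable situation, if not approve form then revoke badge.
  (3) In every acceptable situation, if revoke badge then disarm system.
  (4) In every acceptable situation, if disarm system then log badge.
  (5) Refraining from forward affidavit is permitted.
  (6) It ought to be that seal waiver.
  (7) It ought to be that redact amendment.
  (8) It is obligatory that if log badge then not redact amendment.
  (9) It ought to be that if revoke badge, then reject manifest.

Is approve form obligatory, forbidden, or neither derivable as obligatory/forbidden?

Obligatory

From premise 7 we have O(redact_amendment).
Premise 8, O(log_badge → ¬redact_amendment), contraposes to O(redact_amendment → ¬log_badge); with O(redact_amendment) we get O(¬log_badge).
Premise 4, O(disarm_system → log_badge), contraposes to O(¬log_badge → ¬disarm_system); with O(¬log_badge) we get O(¬disarm_system).
Premise 3 is O(revoke_badge → disarm_system); contrapositively O(¬disarm_system → ¬revoke_badge). Since O(¬disarm_system) holds, K gives O(¬revoke_badge).
The contrapositive of premise 2 (O(¬approve_form → revoke_badge)) is O(¬revoke_badge → approve_form), and O(¬revoke_badge) is already established, so O(approve_form).
Premises 1, 5, 6, 9 do not contribute to this derivation.
Hence approve_form is obligatory.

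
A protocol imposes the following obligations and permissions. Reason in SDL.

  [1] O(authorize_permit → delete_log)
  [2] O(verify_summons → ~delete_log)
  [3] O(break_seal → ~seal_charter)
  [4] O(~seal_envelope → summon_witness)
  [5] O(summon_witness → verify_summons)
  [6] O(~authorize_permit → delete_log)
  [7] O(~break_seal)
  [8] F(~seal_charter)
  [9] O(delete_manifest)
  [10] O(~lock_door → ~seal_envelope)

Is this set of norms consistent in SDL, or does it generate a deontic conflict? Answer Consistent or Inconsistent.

Consistent

Premise 3 is O(break_seal → ~seal_charter), but O(break_seal) is not derivable from the premises, so it does not yield O(~seal_charter).
So O(~seal_charter) is not derivable, and the apparent clash with O(seal_charter) does not arise.
A world satisfying every obligation exists (e.g. authorize_permit=false, break_seal=false, delete_log=true, delete_manifest=true, lock_door=true, seal_charter=true, seal_envelope=true, summon_witness=false, verify_summons=false); no atom is both obligatory and forbidden, so the set is consistent.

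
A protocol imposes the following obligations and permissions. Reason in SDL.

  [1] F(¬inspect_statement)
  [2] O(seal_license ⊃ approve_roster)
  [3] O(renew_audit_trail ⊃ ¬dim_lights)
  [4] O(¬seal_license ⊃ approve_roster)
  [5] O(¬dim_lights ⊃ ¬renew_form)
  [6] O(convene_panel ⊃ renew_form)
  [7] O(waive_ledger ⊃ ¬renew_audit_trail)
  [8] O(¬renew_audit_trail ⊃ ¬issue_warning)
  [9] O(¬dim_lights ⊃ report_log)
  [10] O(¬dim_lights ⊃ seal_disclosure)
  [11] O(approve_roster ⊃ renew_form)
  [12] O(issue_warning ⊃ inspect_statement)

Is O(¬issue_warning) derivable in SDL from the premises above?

By case analysis on ¬seal_license: premise 4 gives O(¬seal_license ⊃ approve_roster) and premise 2 gives O(seal_license ⊃ approve_roster), so O(approve_roster) either way.
Premise 11 is O(approve_roster ⊃ renew_form); since O(approve_roster), deontic closure gives O(renew_form).
The contrapositive of premise 5 (O(¬dim_lights ⊃ ¬renew_form)) is O(renew_form ⊃ dim_lights), and O(renew_form) is already established, so O(dim_lights).
The contrapositive of premise 3 (O(renew_audit_trail ⊃ ¬dim_lights)) is O(dim_lights ⊃ ¬renew_audit_trail), and O(dim_lights) is already established, so O(¬renew_audit_trail).
From O(¬renew_audit_trail) and premise 8, O(¬renew_audit_trail ⊃ ¬issue_warning), we obtain O(¬issue_warning).
Premises 1, 6, 7, 9, 10, 12 do not contribute to this derivation.
So O(¬issue_warning) follows.

Yes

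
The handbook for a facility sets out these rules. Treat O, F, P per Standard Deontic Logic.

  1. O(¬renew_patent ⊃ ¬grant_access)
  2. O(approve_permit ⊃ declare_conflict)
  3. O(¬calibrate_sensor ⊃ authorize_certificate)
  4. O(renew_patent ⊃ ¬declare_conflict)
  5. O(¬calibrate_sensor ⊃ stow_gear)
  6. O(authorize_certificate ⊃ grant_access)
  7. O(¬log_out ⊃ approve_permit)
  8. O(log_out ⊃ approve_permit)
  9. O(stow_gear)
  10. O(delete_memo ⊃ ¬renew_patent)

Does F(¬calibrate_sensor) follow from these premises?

Yes

By case analysis on log_out: premise 8 gives O(log_out ⊃ approve_permit) and premise 7 gives O(¬log_out ⊃ approve_permit), so O(approve_permit) either way.
Applying K to premise 2 (O(approve_permit ⊃ declare_conflict)) and O(approve_permit) yields O(declare_conflict).
Premise 4 is O(renew_patent ⊃ ¬declare_conflict); contrapositively O(declare_conflict ⊃ ¬renew_patent). Since O(declare_conflict) holds, K gives O(¬renew_patent).
Premise 1 is O(¬renew_patent ⊃ ¬grant_access); since O(¬renew_patent), deontic closure gives O(¬grant_access).
Premise 6, O(authorize_certificate ⊃ grant_access), contraposes to O(¬grant_access ⊃ ¬authorize_certificate); with O(¬grant_access) we get O(¬authorize_certificate).
The contrapositive of premise 3 (O(¬calibrate_sensor ⊃ authorize_certificate)) is O(¬authorize_certificate ⊃ calibrate_sensor), and O(¬authorize_certificate) is already established, so O(calibrate_sensor).
Premises 5, 9, 10 do not contribute to this derivation.
So O(calibrate_sensor) holds, i.e. F(¬calibrate_sensor). The claim follows.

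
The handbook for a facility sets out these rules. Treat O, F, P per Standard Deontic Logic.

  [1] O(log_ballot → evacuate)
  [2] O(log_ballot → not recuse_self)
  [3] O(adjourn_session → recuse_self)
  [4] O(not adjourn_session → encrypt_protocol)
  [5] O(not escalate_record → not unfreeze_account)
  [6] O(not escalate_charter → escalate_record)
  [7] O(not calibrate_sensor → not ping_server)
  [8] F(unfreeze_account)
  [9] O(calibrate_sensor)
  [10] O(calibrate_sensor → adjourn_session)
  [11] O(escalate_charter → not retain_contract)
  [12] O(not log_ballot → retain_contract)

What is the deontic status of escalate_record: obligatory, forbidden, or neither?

From premise 9 we have O(calibrate_sensor).
Premise 10 is O(calibrate_sensor → adjourn_session); since O(calibrate_sensor), deontic closure gives O(adjourn_session).
Applying K to premise 3 (O(adjourn_session → recuse_self)) and O(adjourn_session) yields O(recuse_self).
The contrapositive of premise 2 (O(log_ballot → not recuse_self)) is O(recuse_self → not log_ballot), and O(recuse_self) is already established, so O(not log_ballot).
Applying K to premise 12 (O(not log_ballot → retain_contract)) and O(not log_ballot) yields O(retain_contract).
Premise 11, O(escalate_charter → not retain_contract), contraposes to O(retain_contract → not escalate_charter); with O(retain_contract) we get O(not escalate_charter).
Applying K to premise 6 (O(not escalate_charter → escalate_record)) and O(not escalate_charter) yields O(escalate_record).
Premises 1, 4, 5, 7, 8 do not contribute to this derivation.
Hence escalate_record is obligatory.

Obligatory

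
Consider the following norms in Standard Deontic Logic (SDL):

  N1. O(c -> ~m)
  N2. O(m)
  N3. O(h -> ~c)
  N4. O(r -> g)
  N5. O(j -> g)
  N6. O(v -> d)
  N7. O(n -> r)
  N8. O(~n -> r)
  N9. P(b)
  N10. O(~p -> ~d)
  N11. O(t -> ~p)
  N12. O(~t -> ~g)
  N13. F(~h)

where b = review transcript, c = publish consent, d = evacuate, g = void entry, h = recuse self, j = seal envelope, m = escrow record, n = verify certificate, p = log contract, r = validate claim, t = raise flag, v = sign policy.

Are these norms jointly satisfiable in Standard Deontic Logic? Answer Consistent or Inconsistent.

Premise 1 is O(c -> ~m), but O(c) is not derivable from the premises, so it does not yield O(~m).
So O(~m) is not derivable, and the apparent clash with O(m) does not arise.
A world satisfying every obligation exists (e.g. b=false, c=false, d=false, g=true, h=true, j=false, m=true, n=false, p=false, r=true, t=true, v=false); no atom is both obligatory and forbidden, so the set is consistent.

Consistent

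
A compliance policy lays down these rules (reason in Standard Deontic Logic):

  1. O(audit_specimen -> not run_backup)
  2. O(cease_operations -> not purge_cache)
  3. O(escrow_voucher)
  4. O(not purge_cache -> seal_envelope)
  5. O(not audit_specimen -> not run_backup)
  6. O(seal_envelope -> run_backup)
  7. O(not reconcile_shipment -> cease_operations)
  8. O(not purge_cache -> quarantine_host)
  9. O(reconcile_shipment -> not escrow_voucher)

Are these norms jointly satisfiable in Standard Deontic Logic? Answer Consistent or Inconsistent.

Inconsistent

By case analysis on not audit_specimen: premise 5 gives O(not audit_specimen -> not run_backup) and premise 1 gives O(audit_specimen -> not run_backup), so O(not run_backup) either way.
Premise 6, O(seal_envelope -> run_backup), contraposes to O(not run_backup -> not seal_envelope); with O(not run_backup) we get O(not seal_envelope).
Premise 4, O(not purge_cache -> seal_envelope), contraposes to O(not seal_envelope -> purge_cache); with O(not seal_envelope) we get O(purge_cache).
Premise 2 is O(cease_operations -> not purge_cache); contrapositively O(purge_cache -> not cease_operations). Since O(purge_cache) holds, K gives O(not cease_operations).
Premise 7, O(not reconcile_shipment -> cease_operations), contraposes to O(not cease_operations -> reconcile_shipment); with O(not cease_operations) we get O(reconcile_shipment).
From O(reconcile_shipment) and premise 9, O(reconcile_shipment -> not escrow_voucher), we obtain O(not escrow_voucher).
Yet premise 3 states O(escrow_voucher).
We now have both O(not escrow_voucher) and O(escrow_voucher) — escrow_voucher is simultaneously obligatory and forbidden, violating the D-axiom.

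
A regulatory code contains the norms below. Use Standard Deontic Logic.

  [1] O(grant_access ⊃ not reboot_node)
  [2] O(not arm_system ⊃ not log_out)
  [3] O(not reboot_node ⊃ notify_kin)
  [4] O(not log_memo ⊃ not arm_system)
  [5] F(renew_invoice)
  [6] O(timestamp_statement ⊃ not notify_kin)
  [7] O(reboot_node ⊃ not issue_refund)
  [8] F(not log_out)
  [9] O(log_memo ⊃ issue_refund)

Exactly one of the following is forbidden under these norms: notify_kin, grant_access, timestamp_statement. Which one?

F(not log_out) at premise 8 means O(log_out).
Premise 2 is O(not arm_system ⊃ not log_out); contrapositively O(log_out ⊃ arm_system). Since O(log_out) holds, K gives O(arm_system).
Premise 4, O(not log_memo ⊃ not arm_system), contraposes to O(arm_system ⊃ log_memo); with O(arm_system) we get O(log_memo).
From O(log_memo) and premise 9, O(log_memo ⊃ issue_refund), we obtain O(issue_refund).
The contrapositive of premise 7 (O(reboot_node ⊃ not issue_refund)) is O(issue_refund ⊃ not reboot_node), and O(issue_refund) is already established, so O(not reboot_node).
Applying K to premise 3 (O(not reboot_node ⊃ notify_kin)) and O(not reboot_node) yields O(notify_kin).
Premise 6, O(timestamp_statement ⊃ not notify_kin), contraposes to O(notify_kin ⊃ not timestamp_statement); with O(notify_kin) we get O(not timestamp_statement).
So O(not timestamp_statement) holds, i.e. timestamp_statement is forbidden. None of the other listed options is forbidden under the premises.

timestamp_statement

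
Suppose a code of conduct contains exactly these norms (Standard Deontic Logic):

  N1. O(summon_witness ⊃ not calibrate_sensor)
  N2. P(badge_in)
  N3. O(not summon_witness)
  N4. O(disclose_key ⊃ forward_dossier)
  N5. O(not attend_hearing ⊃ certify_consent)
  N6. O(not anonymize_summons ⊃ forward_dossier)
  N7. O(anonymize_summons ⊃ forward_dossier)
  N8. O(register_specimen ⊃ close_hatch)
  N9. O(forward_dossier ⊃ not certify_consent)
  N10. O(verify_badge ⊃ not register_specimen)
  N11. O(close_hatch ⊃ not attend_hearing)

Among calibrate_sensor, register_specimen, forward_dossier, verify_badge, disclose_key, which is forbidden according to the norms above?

By case analysis on not anonymize_summons: premise 6 gives O(not anonymize_summons ⊃ forward_dossier) and premise 7 gives O(anonymize_summons ⊃ forward_dossier), so O(forward_dossier) either way.
Premise 9 is O(forward_dossier ⊃ not certify_consent); since O(forward_dossier), deontic closure gives O(not certify_consent).
The contrapositive of premise 5 (O(not attend_hearing ⊃ certify_consent)) is O(not certify_consent ⊃ attend_hearing), and O(not certify_consent) is already established, so O(attend_hearing).
Premise 11 is O(close_hatch ⊃ not attend_hearing); contrapositively O(attend_hearing ⊃ not close_hatch). Since O(attend_hearing) holds, K gives O(not close_hatch).
Premise 8, O(register_specimen ⊃ close_hatch), contraposes to O(not close_hatch ⊃ not register_specimen); with O(not close_hatch) we get O(not register_specimen).
So O(not register_specimen) holds, i.e. register_specimen is forbidden. None of the other listed options is forbidden under the premises.

register_specimen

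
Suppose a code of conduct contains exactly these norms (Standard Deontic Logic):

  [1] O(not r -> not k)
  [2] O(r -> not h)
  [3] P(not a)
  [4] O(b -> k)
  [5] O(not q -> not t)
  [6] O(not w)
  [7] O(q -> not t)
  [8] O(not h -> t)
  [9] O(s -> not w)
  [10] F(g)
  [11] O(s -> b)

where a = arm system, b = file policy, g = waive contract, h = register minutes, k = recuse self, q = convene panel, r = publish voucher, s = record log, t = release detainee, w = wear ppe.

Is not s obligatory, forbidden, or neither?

Obligatory

Premises 5 and 7 cover both cases: O(not q -> not t) and O(q -> not t). Since not q ∨ q is a tautology, O(not t) follows.
Premise 8, O(not h -> t), contraposes to O(not t -> h); with O(not t) we get O(h).
Premise 2 is O(r -> not h); contrapositively O(h -> not r). Since O(h) holds, K gives O(not r).
Premise 1 is O(not r -> not k); since O(not r), deontic closure gives O(not k).
Premise 4 is O(b -> k); contrapositively O(not k -> not b). Since O(not k) holds, K gives O(not b).
The contrapositive of premise 11 (O(s -> b)) is O(not b -> not s), and O(not b) is already established, so O(not s).
Premises 3, 6, 9, 10 do not contribute to this derivation.
Hence not s is obligatory.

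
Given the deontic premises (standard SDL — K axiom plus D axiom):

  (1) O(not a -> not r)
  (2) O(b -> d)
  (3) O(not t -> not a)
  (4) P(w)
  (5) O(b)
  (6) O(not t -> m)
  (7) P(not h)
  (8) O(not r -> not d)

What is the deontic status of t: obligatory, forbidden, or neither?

Premise 5 gives O(b).
Premise 2 is O(b -> d); since O(b), deontic closure gives O(d).
Premise 8, O(not r -> not d), contraposes to O(d -> r); with O(d) we get O(r).
Premise 1 is O(not a -> not r); contrapositively O(r -> a). Since O(r) holds, K gives O(a).
Premise 3, O(not t -> not a), contraposes to O(a -> t); with O(a) we get O(t).
Premises 4, 6, 7 do not contribute to this derivation.
Hence t is obligatory.

Obligatory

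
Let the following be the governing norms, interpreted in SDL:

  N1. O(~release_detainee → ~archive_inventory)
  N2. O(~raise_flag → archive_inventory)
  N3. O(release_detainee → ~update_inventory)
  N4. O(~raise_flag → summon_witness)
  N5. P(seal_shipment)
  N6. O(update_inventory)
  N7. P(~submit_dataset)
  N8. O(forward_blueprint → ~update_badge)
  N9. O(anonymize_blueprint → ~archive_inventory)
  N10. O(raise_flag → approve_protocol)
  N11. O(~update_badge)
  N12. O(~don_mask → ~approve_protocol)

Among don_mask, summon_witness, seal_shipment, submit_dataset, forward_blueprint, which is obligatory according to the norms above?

don_mask

Premise 6 gives O(update_inventory).
Premise 3 is O(release_detainee → ~update_inventory); contrapositively O(update_inventory → ~release_detainee). Since O(update_inventory) holds, K gives O(~release_detainee).
Applying K to premise 1 (O(~release_detainee → ~archive_inventory)) and O(~release_detainee) yields O(~archive_inventory).
The contrapositive of premise 2 (O(~raise_flag → archive_inventory)) is O(~archive_inventory → raise_flag), and O(~archive_inventory) is already established, so O(raise_flag).
From O(raise_flag) and premise 10, O(raise_flag → approve_protocol), we obtain O(approve_protocol).
Premise 12 is O(~don_mask → ~approve_protocol); contrapositively O(approve_protocol → don_mask). Since O(approve_protocol) holds, K gives O(don_mask).
So O(don_mask) holds — don_mask is obligatory. None of the other listed options is made obligatory by any chain of premises.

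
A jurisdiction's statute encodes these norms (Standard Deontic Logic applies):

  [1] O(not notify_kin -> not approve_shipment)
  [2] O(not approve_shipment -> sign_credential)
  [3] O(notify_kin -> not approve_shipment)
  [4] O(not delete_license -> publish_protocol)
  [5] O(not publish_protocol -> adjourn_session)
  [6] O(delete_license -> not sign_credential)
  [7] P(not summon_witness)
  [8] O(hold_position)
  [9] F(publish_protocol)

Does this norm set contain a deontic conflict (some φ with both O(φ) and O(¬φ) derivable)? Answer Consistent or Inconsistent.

Premises 3 and 1 cover both cases: O(notify_kin -> not approve_shipment) and O(not notify_kin -> not approve_shipment). Since notify_kin ∨ not notify_kin is a tautology, O(not approve_shipment) follows.
Applying K to premise 2 (O(not approve_shipment -> sign_credential)) and O(not approve_shipment) yields O(sign_credential).
Premise 6 is O(delete_license -> not sign_credential); contrapositively O(sign_credential -> not delete_license). Since O(sign_credential) holds, K gives O(not delete_license).
Applying K to premise 4 (O(not delete_license -> publish_protocol)) and O(not delete_license) yields O(publish_protocol).
Yet premise 9 is F(publish_protocol), i.e. O(not publish_protocol).
We now have both O(publish_protocol) and O(not publish_protocol) — publish_protocol is simultaneously obligatory and forbidden, violating the D-axiom.

Inconsistent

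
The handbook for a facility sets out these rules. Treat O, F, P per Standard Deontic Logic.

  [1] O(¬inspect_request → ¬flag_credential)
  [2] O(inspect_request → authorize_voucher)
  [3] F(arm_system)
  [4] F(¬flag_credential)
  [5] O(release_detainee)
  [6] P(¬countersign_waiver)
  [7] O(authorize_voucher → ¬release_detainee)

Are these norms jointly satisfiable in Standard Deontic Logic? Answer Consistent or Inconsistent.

Inconsistent

Premise 4, F(¬flag_credential), is equivalent to O(flag_credential).
Premise 1, O(¬inspect_request → ¬flag_credential), contraposes to O(flag_credential → inspect_request); with O(flag_credential) we get O(inspect_request).
Premise 2 is O(inspect_request → authorize_voucher); since O(inspect_request), deontic closure gives O(authorize_voucher).
With premise 7, O(authorize_voucher → ¬release_detainee), the K-axiom yields O(¬release_detainee).
However, premise 5 gives O(release_detainee).
We now have both O(¬release_detainee) and O(release_detainee) — release_detainee is simultaneously obligatory and forbidden, violating the D-axiom.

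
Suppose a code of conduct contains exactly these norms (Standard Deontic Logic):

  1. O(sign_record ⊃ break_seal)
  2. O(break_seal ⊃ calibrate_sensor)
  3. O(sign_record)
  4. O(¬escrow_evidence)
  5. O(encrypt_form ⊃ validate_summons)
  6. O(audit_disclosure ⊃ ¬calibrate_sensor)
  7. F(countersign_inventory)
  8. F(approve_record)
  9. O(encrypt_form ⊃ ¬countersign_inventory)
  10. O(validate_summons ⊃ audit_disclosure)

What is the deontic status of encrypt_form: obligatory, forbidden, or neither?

Forbidden

Premise 3 gives O(sign_record).
With premise 1, O(sign_record ⊃ break_seal), the K-axiom yields O(break_seal).
Applying K to premise 2 (O(break_seal ⊃ calibrate_sensor)) and O(break_seal) yields O(calibrate_sensor).
Premise 6, O(audit_disclosure ⊃ ¬calibrate_sensor), contraposes to O(calibrate_sensor ⊃ ¬audit_disclosure); with O(calibrate_sensor) we get O(¬audit_disclosure).
The contrapositive of premise 10 (O(validate_summons ⊃ audit_disclosure)) is O(¬audit_disclosure ⊃ ¬validate_summons), and O(¬audit_disclosure) is already established, so O(¬validate_summons).
Premise 5 is O(encrypt_form ⊃ validate_summons); contrapositively O(¬validate_summons ⊃ ¬encrypt_form). Since O(¬validate_summons) holds, K gives O(¬encrypt_form).
Premises 4, 7, 8, 9 do not contribute to this derivation.
Thus O(¬encrypt_form), which is F(encrypt_form): encrypt_form is forbidden.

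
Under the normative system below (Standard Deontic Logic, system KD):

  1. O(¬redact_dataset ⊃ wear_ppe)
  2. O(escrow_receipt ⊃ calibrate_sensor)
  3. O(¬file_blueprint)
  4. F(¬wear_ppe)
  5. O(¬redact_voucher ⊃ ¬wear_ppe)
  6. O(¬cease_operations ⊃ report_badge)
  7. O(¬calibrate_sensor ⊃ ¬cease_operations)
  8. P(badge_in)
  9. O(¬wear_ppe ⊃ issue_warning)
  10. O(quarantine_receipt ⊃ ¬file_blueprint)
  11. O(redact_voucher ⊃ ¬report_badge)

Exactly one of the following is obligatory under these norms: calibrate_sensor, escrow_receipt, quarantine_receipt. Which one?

Premise 4, F(¬wear_ppe), is equivalent to O(wear_ppe).
Premise 5, O(¬redact_voucher ⊃ ¬wear_ppe), contraposes to O(wear_ppe ⊃ redact_voucher); with O(wear_ppe) we get O(redact_voucher).
Premise 11 is O(redact_voucher ⊃ ¬report_badge); since O(redact_voucher), deontic closure gives O(¬report_badge).
The contrapositive of premise 6 (O(¬cease_operations ⊃ report_badge)) is O(¬report_badge ⊃ cease_operations), and O(¬report_badge) is already established, so O(cease_operations).
Premise 7, O(¬calibrate_sensor ⊃ ¬cease_operations), contraposes to O(cease_operations ⊃ calibrate_sensor); with O(cease_operations) we get O(calibrate_sensor).
So O(calibrate_sensor) holds — calibrate_sensor is obligatory. None of the other listed options is made obligatory by any chain of premises.

calibrate_sensor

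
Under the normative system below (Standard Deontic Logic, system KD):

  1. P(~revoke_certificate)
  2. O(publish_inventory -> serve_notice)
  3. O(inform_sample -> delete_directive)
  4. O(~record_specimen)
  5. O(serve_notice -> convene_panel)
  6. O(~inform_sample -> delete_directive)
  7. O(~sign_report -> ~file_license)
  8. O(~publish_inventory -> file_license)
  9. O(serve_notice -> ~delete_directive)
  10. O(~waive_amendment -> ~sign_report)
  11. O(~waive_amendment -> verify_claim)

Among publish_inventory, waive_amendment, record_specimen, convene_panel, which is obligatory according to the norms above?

By case analysis on ~inform_sample: premise 6 gives O(~inform_sample -> delete_directive) and premise 3 gives O(inform_sample -> delete_directive), so O(delete_directive) either way.
The contrapositive of premise 9 (O(serve_notice -> ~delete_directive)) is O(delete_directive -> ~serve_notice), and O(delete_directive) is already established, so O(~serve_notice).
Premise 2, O(publish_inventory -> serve_notice), contraposes to O(~serve_notice -> ~publish_inventory); with O(~serve_notice) we get O(~publish_inventory).
With premise 8, O(~publish_inventory -> file_license), the K-axiom yields O(file_license).
Premise 7, O(~sign_report -> ~file_license), contraposes to O(file_license -> sign_report); with O(file_license) we get O(sign_report).
Premise 10 is O(~waive_amendment -> ~sign_report); contrapositively O(sign_report -> waive_amendment). Since O(sign_report) holds, K gives O(waive_amendment).
So O(waive_amendment) holds — waive_amendment is obligatory. None of the other listed options is made obligatory by any chain of premises.

waive_amendment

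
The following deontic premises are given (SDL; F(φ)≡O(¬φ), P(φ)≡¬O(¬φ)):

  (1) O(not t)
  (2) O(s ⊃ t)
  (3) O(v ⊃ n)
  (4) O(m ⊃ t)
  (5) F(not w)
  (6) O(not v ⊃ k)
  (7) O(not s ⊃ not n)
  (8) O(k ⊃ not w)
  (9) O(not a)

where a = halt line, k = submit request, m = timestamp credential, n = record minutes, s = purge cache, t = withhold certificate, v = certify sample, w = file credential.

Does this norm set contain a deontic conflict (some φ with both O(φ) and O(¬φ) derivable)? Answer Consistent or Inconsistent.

Inconsistent

Premise 5, F(not w), is equivalent to O(w).
Premise 8 is O(k ⊃ not w); contrapositively O(w ⊃ not k). Since O(w) holds, K gives O(not k).
Premise 6 is O(not v ⊃ k); contrapositively O(not k ⊃ v). Since O(not k) holds, K gives O(v).
With premise 3, O(v ⊃ n), the K-axiom yields O(n).
The contrapositive of premise 7 (O(not s ⊃ not n)) is O(n ⊃ s), and O(n) is already established, so O(s).
Applying K to premise 2 (O(s ⊃ t)) and O(s) yields O(t).
But premise 1 directly asserts O(not t).
We now have both O(t) and O(not t) — t is simultaneously obligatory and forbidden, violating the D-axiom.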